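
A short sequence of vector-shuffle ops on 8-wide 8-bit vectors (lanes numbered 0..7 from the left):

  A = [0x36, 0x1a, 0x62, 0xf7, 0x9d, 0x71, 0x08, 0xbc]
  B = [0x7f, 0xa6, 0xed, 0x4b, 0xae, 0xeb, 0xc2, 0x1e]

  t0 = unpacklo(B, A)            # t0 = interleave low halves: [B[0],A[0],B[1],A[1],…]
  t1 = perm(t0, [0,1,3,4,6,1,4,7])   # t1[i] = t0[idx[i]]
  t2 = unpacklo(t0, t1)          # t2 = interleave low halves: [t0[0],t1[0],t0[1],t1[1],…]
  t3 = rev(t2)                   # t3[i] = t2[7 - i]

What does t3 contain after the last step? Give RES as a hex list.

t0 = [0x7f, 0x36, 0xa6, 0x1a, 0xed, 0x62, 0x4b, 0xf7]
t1 = [0x7f, 0x36, 0x1a, 0xed, 0x4b, 0x36, 0xed, 0xf7]
t2 = [0x7f, 0x7f, 0x36, 0x36, 0xa6, 0x1a, 0x1a, 0xed]
t3 = [0xed, 0x1a, 0x1a, 0xa6, 0x36, 0x36, 0x7f, 0x7f]

RES = [0xed, 0x1a, 0x1a, 0xa6, 0x36, 0x36, 0x7f, 0x7f]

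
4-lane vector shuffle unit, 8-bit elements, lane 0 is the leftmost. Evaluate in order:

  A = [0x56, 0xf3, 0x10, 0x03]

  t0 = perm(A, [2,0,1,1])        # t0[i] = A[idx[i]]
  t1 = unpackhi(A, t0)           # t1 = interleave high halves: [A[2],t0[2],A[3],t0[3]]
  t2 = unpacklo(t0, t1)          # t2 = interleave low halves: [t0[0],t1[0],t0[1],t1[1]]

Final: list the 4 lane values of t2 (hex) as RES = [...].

→ t0 |10|56|f3|f3|
→ t1 |10|f3|03|f3|
→ t2 |10|10|56|f3|

RES = [0x10, 0x10, 0x56, 0xf3]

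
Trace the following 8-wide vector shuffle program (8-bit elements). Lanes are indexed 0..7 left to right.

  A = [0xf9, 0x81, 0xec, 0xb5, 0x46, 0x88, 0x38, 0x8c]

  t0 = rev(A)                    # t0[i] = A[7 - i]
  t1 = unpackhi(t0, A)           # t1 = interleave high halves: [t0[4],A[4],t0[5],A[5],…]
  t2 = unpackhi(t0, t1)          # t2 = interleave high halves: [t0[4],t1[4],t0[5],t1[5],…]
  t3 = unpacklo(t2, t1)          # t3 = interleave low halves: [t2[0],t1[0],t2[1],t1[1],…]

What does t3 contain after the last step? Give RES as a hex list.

RES = [ 0xb5  0xb5  0x81  0x46  0xec  0xec  0x38  0x88 ]

→ t0 |8c|38|88|46|b5|ec|81|f9|
→ t1 |b5|46|ec|88|81|38|f9|8c|
→ t2 |b5|81|ec|38|81|f9|f9|8c|
→ t3 |b5|b5|81|46|ec|ec|38|88|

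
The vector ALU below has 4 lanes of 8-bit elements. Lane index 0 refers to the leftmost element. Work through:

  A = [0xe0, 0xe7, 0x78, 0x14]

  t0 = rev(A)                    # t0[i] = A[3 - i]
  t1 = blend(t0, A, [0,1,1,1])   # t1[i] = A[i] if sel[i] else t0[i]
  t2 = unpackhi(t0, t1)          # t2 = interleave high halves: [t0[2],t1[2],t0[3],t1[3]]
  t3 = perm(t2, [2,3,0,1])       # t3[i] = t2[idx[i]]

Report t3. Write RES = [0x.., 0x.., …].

  t0: 14 78 e7 e0
  t1: 14 e7 78 14
  t2: e7 78 e0 14
  t3: e0 14 e7 78

RES = [0xe0, 0x14, 0xe7, 0x78]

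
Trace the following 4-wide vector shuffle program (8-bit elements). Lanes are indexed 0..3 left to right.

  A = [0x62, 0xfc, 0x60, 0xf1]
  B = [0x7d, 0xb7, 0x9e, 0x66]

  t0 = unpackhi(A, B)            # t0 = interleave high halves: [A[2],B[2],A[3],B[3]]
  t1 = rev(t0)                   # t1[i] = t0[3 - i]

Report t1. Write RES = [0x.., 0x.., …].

RES = [0x66, 0xf1, 0x9e, 0x60]

→ t0 |60|9e|f1|66|
→ t1 |66|f1|9e|60|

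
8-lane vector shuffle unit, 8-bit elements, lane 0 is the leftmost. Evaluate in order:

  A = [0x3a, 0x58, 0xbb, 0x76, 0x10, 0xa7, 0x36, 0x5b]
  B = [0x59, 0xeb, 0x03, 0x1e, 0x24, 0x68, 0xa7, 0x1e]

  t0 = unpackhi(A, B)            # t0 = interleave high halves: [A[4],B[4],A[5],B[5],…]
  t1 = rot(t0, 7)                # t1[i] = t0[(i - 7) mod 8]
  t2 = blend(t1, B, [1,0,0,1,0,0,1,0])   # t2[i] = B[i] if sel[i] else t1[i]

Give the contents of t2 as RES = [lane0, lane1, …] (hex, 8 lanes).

RES = [0x59, 0xa7, 0x68, 0x1e, 0xa7, 0x5b, 0xa7, 0x10]

t0 = [0x10, 0x24, 0xa7, 0x68, 0x36, 0xa7, 0x5b, 0x1e]
t1 = [0x24, 0xa7, 0x68, 0x36, 0xa7, 0x5b, 0x1e, 0x10]
t2 = [0x59, 0xa7, 0x68, 0x1e, 0xa7, 0x5b, 0xa7, 0x10]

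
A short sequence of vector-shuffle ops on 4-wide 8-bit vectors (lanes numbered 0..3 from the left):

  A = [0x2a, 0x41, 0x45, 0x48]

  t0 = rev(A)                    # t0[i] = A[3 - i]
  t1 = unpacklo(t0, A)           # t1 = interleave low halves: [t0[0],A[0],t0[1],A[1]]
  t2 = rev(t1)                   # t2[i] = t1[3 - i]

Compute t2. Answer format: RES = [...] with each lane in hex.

RES = [0x41, 0x45, 0x2a, 0x48]

  t0: 48 45 41 2a
  t1: 48 2a 45 41
  t2: 41 45 2a 48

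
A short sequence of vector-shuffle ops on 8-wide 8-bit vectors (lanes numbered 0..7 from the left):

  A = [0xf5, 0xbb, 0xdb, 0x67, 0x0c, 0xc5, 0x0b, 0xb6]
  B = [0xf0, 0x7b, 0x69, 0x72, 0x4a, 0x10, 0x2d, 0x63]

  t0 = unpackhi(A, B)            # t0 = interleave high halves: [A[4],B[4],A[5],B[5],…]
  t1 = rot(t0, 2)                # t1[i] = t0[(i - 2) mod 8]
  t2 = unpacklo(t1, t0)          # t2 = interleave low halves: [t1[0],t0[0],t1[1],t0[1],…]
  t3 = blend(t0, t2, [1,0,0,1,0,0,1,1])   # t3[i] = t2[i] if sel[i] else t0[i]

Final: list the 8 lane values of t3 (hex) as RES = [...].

RES = [0xb6, 0x4a, 0xc5, 0x4a, 0x0b, 0x2d, 0x4a, 0x10]

→ t0 |0c|4a|c5|10|0b|2d|b6|63|
→ t1 |b6|63|0c|4a|c5|10|0b|2d|
→ t2 |b6|0c|63|4a|0c|c5|4a|10|
→ t3 |b6|4a|c5|4a|0b|2d|4a|10|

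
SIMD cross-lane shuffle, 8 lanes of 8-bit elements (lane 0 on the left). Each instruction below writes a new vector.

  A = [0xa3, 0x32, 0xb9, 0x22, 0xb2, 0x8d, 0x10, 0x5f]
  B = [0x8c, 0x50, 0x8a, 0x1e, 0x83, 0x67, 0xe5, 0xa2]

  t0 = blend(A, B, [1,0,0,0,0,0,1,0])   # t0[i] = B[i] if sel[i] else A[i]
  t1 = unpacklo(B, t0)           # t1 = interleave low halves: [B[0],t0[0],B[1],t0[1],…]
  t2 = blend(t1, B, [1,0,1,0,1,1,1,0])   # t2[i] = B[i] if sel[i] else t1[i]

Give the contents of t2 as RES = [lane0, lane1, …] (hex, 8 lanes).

  t0: 8c 32 b9 22 b2 8d e5 5f
  t1: 8c 8c 50 32 8a b9 1e 22
  t2: 8c 8c 8a 32 83 67 e5 22

RES = [ 0x8c  0x8c  0x8a  0x32  0x83  0x67  0xe5  0x22 ]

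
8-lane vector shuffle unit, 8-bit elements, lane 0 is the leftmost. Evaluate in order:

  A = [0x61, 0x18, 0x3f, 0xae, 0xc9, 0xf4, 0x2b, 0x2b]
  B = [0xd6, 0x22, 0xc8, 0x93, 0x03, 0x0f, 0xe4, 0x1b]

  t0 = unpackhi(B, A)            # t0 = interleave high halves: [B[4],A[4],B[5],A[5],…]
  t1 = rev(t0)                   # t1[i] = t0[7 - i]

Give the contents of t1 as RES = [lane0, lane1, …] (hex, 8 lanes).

t0 = [0x03, 0xc9, 0x0f, 0xf4, 0xe4, 0x2b, 0x1b, 0x2b]
t1 = [0x2b, 0x1b, 0x2b, 0xe4, 0xf4, 0x0f, 0xc9, 0x03]

RES = [0x2b, 0x1b, 0x2b, 0xe4, 0xf4, 0x0f, 0xc9, 0x03]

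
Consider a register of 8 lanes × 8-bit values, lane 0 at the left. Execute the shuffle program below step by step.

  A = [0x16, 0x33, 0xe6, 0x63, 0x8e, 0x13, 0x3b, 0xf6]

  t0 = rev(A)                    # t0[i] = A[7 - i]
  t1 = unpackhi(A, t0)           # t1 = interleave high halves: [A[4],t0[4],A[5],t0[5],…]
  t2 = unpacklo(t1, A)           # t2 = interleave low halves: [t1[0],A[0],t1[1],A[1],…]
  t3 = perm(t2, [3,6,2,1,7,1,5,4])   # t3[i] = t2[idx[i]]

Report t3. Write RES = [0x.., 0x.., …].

→ t0 |f6|3b|13|8e|63|e6|33|16|
→ t1 |8e|63|13|e6|3b|33|f6|16|
→ t2 |8e|16|63|33|13|e6|e6|63|
→ t3 |33|e6|63|16|63|16|e6|13|

RES = [ 0x33  0xe6  0x63  0x16  0x63  0x16  0xe6  0x13 ]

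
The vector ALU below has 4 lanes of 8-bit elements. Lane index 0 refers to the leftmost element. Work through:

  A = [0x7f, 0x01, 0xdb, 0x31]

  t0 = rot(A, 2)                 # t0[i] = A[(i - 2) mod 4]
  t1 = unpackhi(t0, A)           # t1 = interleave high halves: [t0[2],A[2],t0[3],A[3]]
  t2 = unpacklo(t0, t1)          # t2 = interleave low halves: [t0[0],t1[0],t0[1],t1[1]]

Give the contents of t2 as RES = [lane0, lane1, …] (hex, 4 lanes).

t0 = [0xdb, 0x31, 0x7f, 0x01]
t1 = [0x7f, 0xdb, 0x01, 0x31]
t2 = [0xdb, 0x7f, 0x31, 0xdb]

RES = [0xdb, 0x7f, 0x31, 0xdb]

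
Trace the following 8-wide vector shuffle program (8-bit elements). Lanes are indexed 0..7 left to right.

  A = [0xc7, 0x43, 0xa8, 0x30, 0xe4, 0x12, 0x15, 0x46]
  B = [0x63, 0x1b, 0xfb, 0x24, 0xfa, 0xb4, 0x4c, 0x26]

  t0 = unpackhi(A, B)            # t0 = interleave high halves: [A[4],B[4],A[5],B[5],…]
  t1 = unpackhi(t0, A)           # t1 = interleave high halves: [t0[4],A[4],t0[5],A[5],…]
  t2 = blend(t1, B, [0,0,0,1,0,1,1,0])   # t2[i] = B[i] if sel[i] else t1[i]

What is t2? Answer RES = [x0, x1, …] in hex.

RES = [ 0x15  0xe4  0x4c  0x24  0x46  0xb4  0x4c  0x46 ]

t0 = [0xe4, 0xfa, 0x12, 0xb4, 0x15, 0x4c, 0x46, 0x26]
t1 = [0x15, 0xe4, 0x4c, 0x12, 0x46, 0x15, 0x26, 0x46]
t2 = [0x15, 0xe4, 0x4c, 0x24, 0x46, 0xb4, 0x4c, 0x46]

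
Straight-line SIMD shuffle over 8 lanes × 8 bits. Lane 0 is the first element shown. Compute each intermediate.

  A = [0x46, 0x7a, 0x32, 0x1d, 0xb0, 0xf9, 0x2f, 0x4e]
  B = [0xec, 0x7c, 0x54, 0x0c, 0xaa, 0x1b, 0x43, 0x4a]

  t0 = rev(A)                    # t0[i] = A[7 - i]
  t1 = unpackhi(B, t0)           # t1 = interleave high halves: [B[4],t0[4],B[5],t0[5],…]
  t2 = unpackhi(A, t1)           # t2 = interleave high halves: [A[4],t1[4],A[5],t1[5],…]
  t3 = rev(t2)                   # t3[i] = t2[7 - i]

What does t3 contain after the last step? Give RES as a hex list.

RES = [0x46, 0x4e, 0x4a, 0x2f, 0x7a, 0xf9, 0x43, 0xb0]

  t0: 4e 2f f9 b0 1d 32 7a 46
  t1: aa 1d 1b 32 43 7a 4a 46
  t2: b0 43 f9 7a 2f 4a 4e 46
  t3: 46 4e 4a 2f 7a f9 43 b0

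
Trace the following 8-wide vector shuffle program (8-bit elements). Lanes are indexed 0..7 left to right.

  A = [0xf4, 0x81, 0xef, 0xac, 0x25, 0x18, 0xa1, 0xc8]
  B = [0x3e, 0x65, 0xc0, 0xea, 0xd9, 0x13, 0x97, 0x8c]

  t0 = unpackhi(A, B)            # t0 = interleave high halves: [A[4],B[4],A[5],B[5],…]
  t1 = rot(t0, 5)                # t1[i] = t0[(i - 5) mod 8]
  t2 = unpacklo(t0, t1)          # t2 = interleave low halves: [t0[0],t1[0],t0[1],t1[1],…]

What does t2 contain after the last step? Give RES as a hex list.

RES = [ 0x25  0x13  0xd9  0xa1  0x18  0x97  0x13  0xc8 ]

→ t0 |25|d9|18|13|a1|97|c8|8c|
→ t1 |13|a1|97|c8|8c|25|d9|18|
→ t2 |25|13|d9|a1|18|97|13|c8|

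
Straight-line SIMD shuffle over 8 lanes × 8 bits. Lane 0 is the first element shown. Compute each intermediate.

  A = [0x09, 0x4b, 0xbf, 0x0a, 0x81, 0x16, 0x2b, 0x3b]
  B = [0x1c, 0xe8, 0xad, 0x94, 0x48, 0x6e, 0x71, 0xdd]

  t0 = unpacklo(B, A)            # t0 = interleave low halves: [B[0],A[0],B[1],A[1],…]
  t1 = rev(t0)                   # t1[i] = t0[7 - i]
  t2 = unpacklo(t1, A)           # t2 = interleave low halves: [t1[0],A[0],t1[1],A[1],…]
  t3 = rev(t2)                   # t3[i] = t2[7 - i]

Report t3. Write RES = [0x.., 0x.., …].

RES = [0x0a, 0xad, 0xbf, 0xbf, 0x4b, 0x94, 0x09, 0x0a]

→ t0 |1c|09|e8|4b|ad|bf|94|0a|
→ t1 |0a|94|bf|ad|4b|e8|09|1c|
→ t2 |0a|09|94|4b|bf|bf|ad|0a|
→ t3 |0a|ad|bf|bf|4b|94|09|0a|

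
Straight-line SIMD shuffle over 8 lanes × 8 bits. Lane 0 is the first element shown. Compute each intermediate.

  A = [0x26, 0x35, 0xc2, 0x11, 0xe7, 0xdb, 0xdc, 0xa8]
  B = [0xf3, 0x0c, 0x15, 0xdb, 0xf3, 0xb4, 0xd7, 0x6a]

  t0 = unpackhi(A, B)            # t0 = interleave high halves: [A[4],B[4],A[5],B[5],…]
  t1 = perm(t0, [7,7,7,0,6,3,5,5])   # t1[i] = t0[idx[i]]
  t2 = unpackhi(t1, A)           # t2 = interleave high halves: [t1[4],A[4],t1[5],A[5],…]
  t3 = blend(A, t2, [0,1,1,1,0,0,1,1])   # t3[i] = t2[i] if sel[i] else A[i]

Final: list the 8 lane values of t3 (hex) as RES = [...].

RES = [0x26, 0xe7, 0xb4, 0xdb, 0xe7, 0xdb, 0xd7, 0xa8]

→ t0 |e7|f3|db|b4|dc|d7|a8|6a|
→ t1 |6a|6a|6a|e7|a8|b4|d7|d7|
→ t2 |a8|e7|b4|db|d7|dc|d7|a8|
→ t3 |26|e7|b4|db|e7|db|d7|a8|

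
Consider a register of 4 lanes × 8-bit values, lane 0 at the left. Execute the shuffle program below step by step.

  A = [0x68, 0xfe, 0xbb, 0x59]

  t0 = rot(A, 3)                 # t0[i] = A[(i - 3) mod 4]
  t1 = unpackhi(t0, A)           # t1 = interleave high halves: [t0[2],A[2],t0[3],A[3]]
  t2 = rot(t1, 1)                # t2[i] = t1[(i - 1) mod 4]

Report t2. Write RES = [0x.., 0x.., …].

  t0: fe bb 59 68
  t1: 59 bb 68 59
  t2: 59 59 bb 68

RES = [ 0x59  0x59  0xbb  0x68 ]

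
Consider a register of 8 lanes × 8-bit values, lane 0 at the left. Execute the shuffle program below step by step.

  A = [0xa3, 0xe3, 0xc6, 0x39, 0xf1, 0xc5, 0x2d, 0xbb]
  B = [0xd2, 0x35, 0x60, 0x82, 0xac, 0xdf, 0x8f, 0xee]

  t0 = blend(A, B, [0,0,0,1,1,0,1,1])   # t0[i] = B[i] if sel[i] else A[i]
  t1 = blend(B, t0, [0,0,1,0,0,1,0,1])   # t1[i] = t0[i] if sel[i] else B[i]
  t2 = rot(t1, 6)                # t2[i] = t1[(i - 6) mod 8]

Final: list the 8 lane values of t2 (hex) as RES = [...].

RES = [ 0xc6  0x82  0xac  0xc5  0x8f  0xee  0xd2  0x35 ]

  t0: a3 e3 c6 82 ac c5 8f ee
  t1: d2 35 c6 82 ac c5 8f ee
  t2: c6 82 ac c5 8f ee d2 35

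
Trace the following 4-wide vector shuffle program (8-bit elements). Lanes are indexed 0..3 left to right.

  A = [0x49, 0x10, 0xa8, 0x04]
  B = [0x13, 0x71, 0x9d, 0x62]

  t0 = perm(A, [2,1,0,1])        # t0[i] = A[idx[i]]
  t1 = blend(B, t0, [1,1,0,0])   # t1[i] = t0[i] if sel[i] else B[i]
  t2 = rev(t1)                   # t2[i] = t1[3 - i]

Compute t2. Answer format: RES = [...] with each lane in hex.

RES = [ 0x62  0x9d  0x10  0xa8 ]

t0 = [0xa8, 0x10, 0x49, 0x10]
t1 = [0xa8, 0x10, 0x9d, 0x62]
t2 = [0x62, 0x9d, 0x10, 0xa8]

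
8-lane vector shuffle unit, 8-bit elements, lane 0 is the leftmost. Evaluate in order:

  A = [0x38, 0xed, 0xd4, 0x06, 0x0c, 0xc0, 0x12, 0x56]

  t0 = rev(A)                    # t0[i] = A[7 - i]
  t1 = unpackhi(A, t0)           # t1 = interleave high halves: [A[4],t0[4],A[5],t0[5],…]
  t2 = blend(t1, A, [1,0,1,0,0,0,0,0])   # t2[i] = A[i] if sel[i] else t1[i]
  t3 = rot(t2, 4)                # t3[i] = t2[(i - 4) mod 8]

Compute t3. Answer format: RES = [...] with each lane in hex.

RES = [0x12, 0xed, 0x56, 0x38, 0x38, 0x06, 0xd4, 0xd4]

→ t0 |56|12|c0|0c|06|d4|ed|38|
→ t1 |0c|06|c0|d4|12|ed|56|38|
→ t2 |38|06|d4|d4|12|ed|56|38|
→ t3 |12|ed|56|38|38|06|d4|d4|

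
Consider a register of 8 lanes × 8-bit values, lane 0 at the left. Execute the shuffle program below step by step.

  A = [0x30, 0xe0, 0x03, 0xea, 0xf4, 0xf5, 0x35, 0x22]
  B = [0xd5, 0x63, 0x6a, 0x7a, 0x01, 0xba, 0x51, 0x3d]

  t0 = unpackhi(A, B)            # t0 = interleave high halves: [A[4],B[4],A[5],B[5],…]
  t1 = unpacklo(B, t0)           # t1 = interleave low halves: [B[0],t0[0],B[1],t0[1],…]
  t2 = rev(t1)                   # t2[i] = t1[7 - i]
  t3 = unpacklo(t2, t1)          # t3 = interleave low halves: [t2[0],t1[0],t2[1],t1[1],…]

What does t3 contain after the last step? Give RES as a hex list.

RES = [0xba, 0xd5, 0x7a, 0xf4, 0xf5, 0x63, 0x6a, 0x01]

  t0: f4 01 f5 ba 35 51 22 3d
  t1: d5 f4 63 01 6a f5 7a ba
  t2: ba 7a f5 6a 01 63 f4 d5
  t3: ba d5 7a f4 f5 63 6a 01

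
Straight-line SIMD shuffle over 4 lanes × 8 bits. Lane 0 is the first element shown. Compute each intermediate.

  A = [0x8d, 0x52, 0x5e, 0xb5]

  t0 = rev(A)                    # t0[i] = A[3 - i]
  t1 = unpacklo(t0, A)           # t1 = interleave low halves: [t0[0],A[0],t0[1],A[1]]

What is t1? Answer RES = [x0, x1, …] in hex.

RES = [0xb5, 0x8d, 0x5e, 0x52]

t0 = [0xb5, 0x5e, 0x52, 0x8d]
t1 = [0xb5, 0x8d, 0x5e, 0x52]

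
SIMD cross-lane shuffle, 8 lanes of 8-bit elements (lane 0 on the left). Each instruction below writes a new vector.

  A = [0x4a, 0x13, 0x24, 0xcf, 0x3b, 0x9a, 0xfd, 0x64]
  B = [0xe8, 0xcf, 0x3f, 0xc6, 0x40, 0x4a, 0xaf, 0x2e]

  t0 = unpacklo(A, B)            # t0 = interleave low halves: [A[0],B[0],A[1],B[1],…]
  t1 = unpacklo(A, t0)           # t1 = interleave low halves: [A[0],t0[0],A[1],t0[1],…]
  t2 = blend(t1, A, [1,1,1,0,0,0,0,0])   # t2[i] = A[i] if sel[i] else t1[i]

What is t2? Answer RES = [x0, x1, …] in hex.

RES = [ 0x4a  0x13  0x24  0xe8  0x24  0x13  0xcf  0xcf ]

→ t0 |4a|e8|13|cf|24|3f|cf|c6|
→ t1 |4a|4a|13|e8|24|13|cf|cf|
→ t2 |4a|13|24|e8|24|13|cf|cf|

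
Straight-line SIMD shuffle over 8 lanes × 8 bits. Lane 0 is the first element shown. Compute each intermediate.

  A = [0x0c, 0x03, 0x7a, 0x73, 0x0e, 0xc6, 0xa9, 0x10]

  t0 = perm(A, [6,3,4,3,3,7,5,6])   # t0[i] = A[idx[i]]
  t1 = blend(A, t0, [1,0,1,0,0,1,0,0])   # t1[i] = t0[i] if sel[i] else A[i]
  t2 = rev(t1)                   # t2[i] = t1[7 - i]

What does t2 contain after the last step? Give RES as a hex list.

t0 = [0xa9, 0x73, 0x0e, 0x73, 0x73, 0x10, 0xc6, 0xa9]
t1 = [0xa9, 0x03, 0x0e, 0x73, 0x0e, 0x10, 0xa9, 0x10]
t2 = [0x10, 0xa9, 0x10, 0x0e, 0x73, 0x0e, 0x03, 0xa9]

RES = [ 0x10  0xa9  0x10  0x0e  0x73  0x0e  0x03  0xa9 ]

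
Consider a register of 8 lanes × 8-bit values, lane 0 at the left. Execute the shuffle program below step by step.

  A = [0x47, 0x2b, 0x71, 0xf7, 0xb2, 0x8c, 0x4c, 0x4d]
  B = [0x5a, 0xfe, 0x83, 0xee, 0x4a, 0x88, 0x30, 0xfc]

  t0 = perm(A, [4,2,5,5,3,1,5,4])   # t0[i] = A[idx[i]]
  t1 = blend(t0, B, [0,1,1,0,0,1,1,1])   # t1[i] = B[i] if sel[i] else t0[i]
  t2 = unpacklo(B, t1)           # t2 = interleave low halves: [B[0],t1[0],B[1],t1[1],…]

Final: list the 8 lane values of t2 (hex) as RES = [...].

t0 = [0xb2, 0x71, 0x8c, 0x8c, 0xf7, 0x2b, 0x8c, 0xb2]
t1 = [0xb2, 0xfe, 0x83, 0x8c, 0xf7, 0x88, 0x30, 0xfc]
t2 = [0x5a, 0xb2, 0xfe, 0xfe, 0x83, 0x83, 0xee, 0x8c]

RES = [0x5a, 0xb2, 0xfe, 0xfe, 0x83, 0x83, 0xee, 0x8c]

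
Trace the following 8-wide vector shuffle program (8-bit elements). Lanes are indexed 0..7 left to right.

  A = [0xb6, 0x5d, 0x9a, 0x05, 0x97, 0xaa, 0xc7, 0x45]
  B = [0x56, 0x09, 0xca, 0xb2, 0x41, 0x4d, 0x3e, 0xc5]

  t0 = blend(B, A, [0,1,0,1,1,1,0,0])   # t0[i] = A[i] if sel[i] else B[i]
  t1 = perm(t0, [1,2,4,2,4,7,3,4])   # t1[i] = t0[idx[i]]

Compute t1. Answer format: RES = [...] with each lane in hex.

  t0: 56 5d ca 05 97 aa 3e c5
  t1: 5d ca 97 ca 97 c5 05 97

RES = [ 0x5d  0xca  0x97  0xca  0x97  0xc5  0x05  0x97 ]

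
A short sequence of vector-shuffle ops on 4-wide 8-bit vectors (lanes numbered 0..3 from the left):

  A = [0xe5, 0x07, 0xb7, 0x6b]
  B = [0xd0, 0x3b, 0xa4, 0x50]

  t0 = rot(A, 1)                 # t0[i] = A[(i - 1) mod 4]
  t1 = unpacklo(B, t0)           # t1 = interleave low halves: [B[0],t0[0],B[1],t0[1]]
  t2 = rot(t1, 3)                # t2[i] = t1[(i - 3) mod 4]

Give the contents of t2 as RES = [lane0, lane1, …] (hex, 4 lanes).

→ t0 |6b|e5|07|b7|
→ t1 |d0|6b|3b|e5|
→ t2 |6b|3b|e5|d0|

RES = [ 0x6b  0x3b  0xe5  0xd0 ]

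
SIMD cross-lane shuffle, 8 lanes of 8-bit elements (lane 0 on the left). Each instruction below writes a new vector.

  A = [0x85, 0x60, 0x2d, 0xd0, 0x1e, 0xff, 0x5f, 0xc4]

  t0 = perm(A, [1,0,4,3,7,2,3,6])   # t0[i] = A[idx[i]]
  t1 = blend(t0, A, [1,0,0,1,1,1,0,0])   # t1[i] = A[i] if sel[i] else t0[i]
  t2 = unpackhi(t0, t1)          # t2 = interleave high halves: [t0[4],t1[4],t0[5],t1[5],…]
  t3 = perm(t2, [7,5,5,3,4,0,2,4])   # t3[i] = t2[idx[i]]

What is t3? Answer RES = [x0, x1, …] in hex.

RES = [0x5f, 0xd0, 0xd0, 0xff, 0xd0, 0xc4, 0x2d, 0xd0]

t0 = [0x60, 0x85, 0x1e, 0xd0, 0xc4, 0x2d, 0xd0, 0x5f]
t1 = [0x85, 0x85, 0x1e, 0xd0, 0x1e, 0xff, 0xd0, 0x5f]
t2 = [0xc4, 0x1e, 0x2d, 0xff, 0xd0, 0xd0, 0x5f, 0x5f]
t3 = [0x5f, 0xd0, 0xd0, 0xff, 0xd0, 0xc4, 0x2d, 0xd0]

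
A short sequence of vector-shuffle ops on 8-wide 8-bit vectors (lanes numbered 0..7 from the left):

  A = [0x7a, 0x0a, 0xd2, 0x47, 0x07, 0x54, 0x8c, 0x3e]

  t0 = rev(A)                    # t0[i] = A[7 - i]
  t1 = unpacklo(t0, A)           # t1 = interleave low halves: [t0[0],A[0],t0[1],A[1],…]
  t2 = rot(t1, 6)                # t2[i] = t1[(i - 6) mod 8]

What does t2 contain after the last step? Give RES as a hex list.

RES = [ 0x8c  0x0a  0x54  0xd2  0x07  0x47  0x3e  0x7a ]

t0 = [0x3e, 0x8c, 0x54, 0x07, 0x47, 0xd2, 0x0a, 0x7a]
t1 = [0x3e, 0x7a, 0x8c, 0x0a, 0x54, 0xd2, 0x07, 0x47]
t2 = [0x8c, 0x0a, 0x54, 0xd2, 0x07, 0x47, 0x3e, 0x7a]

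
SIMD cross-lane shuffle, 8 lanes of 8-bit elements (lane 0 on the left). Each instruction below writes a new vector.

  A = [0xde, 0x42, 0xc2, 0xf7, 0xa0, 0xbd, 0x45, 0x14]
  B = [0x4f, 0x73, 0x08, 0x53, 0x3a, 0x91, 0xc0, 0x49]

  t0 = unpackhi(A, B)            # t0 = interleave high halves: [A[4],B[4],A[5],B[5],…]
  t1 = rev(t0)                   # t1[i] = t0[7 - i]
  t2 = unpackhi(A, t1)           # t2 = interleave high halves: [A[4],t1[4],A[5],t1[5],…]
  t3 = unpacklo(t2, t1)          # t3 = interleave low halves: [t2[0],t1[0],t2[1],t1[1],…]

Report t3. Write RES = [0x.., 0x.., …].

  t0: a0 3a bd 91 45 c0 14 49
  t1: 49 14 c0 45 91 bd 3a a0
  t2: a0 91 bd bd 45 3a 14 a0
  t3: a0 49 91 14 bd c0 bd 45

RES = [ 0xa0  0x49  0x91  0x14  0xbd  0xc0  0xbd  0x45 ]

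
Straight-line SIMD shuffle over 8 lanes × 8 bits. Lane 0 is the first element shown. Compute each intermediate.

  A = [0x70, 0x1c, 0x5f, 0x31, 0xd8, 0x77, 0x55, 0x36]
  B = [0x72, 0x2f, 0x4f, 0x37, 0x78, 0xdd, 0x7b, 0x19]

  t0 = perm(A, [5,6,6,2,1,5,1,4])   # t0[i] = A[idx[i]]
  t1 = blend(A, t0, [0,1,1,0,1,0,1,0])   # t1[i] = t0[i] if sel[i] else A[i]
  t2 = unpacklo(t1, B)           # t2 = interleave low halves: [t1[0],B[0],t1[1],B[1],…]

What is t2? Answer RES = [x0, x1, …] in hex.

  t0: 77 55 55 5f 1c 77 1c d8
  t1: 70 55 55 31 1c 77 1c 36
  t2: 70 72 55 2f 55 4f 31 37

RES = [ 0x70  0x72  0x55  0x2f  0x55  0x4f  0x31  0x37 ]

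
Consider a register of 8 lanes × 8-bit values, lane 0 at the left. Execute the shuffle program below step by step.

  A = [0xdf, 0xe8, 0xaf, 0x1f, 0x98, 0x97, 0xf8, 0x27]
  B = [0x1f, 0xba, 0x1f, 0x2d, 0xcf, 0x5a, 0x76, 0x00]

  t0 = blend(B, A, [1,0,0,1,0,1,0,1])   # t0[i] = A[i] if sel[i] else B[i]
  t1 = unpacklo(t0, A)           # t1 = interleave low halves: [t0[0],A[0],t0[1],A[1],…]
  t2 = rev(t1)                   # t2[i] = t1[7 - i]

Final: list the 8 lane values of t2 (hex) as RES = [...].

  t0: df ba 1f 1f cf 97 76 27
  t1: df df ba e8 1f af 1f 1f
  t2: 1f 1f af 1f e8 ba df df

RES = [ 0x1f  0x1f  0xaf  0x1f  0xe8  0xba  0xdf  0xdf ]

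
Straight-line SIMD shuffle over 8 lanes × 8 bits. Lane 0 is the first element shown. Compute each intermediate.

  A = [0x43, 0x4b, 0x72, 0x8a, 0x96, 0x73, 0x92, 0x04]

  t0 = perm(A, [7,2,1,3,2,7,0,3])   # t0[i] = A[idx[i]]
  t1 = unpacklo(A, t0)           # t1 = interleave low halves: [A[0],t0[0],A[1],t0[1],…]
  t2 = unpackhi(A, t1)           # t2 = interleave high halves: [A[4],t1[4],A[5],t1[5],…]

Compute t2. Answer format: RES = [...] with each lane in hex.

  t0: 04 72 4b 8a 72 04 43 8a
  t1: 43 04 4b 72 72 4b 8a 8a
  t2: 96 72 73 4b 92 8a 04 8a

RES = [0x96, 0x72, 0x73, 0x4b, 0x92, 0x8a, 0x04, 0x8a]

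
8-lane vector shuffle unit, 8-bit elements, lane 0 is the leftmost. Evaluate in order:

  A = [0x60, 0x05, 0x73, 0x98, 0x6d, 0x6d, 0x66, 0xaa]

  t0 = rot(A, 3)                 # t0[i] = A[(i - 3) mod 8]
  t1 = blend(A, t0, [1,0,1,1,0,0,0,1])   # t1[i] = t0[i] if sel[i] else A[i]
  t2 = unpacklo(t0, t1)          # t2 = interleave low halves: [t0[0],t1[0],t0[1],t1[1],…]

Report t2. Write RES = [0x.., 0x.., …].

RES = [ 0x6d  0x6d  0x66  0x05  0xaa  0xaa  0x60  0x60 ]

t0 = [0x6d, 0x66, 0xaa, 0x60, 0x05, 0x73, 0x98, 0x6d]
t1 = [0x6d, 0x05, 0xaa, 0x60, 0x6d, 0x6d, 0x66, 0x6d]
t2 = [0x6d, 0x6d, 0x66, 0x05, 0xaa, 0xaa, 0x60, 0x60]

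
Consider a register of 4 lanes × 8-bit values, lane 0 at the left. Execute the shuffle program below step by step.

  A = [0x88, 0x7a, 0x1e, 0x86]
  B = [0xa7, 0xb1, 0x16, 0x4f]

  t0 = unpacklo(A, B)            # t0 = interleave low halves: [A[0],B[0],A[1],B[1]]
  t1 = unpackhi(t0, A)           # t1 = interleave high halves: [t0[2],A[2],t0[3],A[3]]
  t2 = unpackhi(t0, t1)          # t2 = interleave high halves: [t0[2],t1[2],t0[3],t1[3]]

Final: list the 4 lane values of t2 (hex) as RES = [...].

  t0: 88 a7 7a b1
  t1: 7a 1e b1 86
  t2: 7a b1 b1 86

RES = [ 0x7a  0xb1  0xb1  0x86 ]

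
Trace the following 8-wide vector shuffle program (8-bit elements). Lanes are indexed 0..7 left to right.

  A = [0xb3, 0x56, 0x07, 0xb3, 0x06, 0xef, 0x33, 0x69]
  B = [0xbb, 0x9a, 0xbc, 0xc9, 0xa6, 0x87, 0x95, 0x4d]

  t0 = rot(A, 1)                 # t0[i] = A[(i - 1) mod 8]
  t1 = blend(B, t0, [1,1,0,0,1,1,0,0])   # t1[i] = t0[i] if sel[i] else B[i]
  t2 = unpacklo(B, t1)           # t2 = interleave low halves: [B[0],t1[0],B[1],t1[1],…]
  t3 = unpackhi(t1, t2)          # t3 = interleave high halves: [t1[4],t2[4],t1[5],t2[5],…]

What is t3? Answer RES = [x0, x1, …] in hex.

RES = [ 0xb3  0xbc  0x06  0xbc  0x95  0xc9  0x4d  0xc9 ]

→ t0 |69|b3|56|07|b3|06|ef|33|
→ t1 |69|b3|bc|c9|b3|06|95|4d|
→ t2 |bb|69|9a|b3|bc|bc|c9|c9|
→ t3 |b3|bc|06|bc|95|c9|4d|c9|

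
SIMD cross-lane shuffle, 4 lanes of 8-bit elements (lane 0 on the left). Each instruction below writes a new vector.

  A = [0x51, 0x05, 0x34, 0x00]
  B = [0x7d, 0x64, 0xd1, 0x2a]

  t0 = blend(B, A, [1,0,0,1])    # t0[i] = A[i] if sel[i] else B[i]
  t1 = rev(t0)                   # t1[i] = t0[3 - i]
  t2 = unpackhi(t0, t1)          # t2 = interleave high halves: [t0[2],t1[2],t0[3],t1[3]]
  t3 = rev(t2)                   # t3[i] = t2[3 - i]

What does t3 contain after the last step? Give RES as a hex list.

RES = [0x51, 0x00, 0x64, 0xd1]

  t0: 51 64 d1 00
  t1: 00 d1 64 51
  t2: d1 64 00 51
  t3: 51 00 64 d1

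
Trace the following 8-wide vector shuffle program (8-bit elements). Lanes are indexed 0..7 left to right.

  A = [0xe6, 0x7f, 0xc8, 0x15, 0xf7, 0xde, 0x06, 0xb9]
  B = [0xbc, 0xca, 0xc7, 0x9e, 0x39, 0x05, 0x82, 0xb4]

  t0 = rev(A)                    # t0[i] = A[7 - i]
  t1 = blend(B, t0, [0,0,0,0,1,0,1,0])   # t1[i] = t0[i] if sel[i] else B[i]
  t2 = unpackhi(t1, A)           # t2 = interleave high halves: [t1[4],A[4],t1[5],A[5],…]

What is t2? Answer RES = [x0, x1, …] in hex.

RES = [0x15, 0xf7, 0x05, 0xde, 0x7f, 0x06, 0xb4, 0xb9]

t0 = [0xb9, 0x06, 0xde, 0xf7, 0x15, 0xc8, 0x7f, 0xe6]
t1 = [0xbc, 0xca, 0xc7, 0x9e, 0x15, 0x05, 0x7f, 0xb4]
t2 = [0x15, 0xf7, 0x05, 0xde, 0x7f, 0x06, 0xb4, 0xb9]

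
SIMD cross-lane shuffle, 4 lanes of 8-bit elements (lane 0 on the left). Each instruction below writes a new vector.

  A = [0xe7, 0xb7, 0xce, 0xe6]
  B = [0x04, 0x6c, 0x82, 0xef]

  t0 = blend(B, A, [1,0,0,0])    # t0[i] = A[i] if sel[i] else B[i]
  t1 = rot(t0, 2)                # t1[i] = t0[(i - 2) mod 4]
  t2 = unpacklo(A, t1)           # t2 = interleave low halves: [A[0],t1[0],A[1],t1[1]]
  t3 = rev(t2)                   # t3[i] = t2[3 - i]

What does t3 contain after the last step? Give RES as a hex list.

t0 = [0xe7, 0x6c, 0x82, 0xef]
t1 = [0x82, 0xef, 0xe7, 0x6c]
t2 = [0xe7, 0x82, 0xb7, 0xef]
t3 = [0xef, 0xb7, 0x82, 0xe7]

RES = [0xef, 0xb7, 0x82, 0xe7]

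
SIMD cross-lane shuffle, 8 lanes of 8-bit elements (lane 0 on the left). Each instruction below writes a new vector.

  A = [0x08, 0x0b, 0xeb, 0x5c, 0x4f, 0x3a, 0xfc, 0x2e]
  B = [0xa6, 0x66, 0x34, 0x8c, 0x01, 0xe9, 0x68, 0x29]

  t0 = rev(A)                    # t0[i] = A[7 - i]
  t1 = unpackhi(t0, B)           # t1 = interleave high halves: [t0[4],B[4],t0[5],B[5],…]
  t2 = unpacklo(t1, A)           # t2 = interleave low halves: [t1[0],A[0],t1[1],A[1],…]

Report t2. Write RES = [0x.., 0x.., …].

t0 = [0x2e, 0xfc, 0x3a, 0x4f, 0x5c, 0xeb, 0x0b, 0x08]
t1 = [0x5c, 0x01, 0xeb, 0xe9, 0x0b, 0x68, 0x08, 0x29]
t2 = [0x5c, 0x08, 0x01, 0x0b, 0xeb, 0xeb, 0xe9, 0x5c]

RES = [ 0x5c  0x08  0x01  0x0b  0xeb  0xeb  0xe9  0x5c ]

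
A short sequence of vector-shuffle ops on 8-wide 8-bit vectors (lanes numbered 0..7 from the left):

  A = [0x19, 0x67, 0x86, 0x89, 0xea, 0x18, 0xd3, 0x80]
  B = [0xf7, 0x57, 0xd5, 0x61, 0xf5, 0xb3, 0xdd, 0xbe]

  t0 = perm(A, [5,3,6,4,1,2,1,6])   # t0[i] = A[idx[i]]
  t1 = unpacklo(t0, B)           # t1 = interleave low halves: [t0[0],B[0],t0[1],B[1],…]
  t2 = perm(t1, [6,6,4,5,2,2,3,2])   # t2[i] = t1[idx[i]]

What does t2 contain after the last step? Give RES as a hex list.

RES = [0xea, 0xea, 0xd3, 0xd5, 0x89, 0x89, 0x57, 0x89]

  t0: 18 89 d3 ea 67 86 67 d3
  t1: 18 f7 89 57 d3 d5 ea 61
  t2: ea ea d3 d5 89 89 57 89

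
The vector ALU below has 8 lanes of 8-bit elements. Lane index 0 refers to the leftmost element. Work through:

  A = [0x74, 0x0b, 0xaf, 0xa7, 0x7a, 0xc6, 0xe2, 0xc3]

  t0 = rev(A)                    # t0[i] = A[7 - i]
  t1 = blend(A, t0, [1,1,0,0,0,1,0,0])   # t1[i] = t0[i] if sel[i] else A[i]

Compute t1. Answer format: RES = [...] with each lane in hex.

t0 = [0xc3, 0xe2, 0xc6, 0x7a, 0xa7, 0xaf, 0x0b, 0x74]
t1 = [0xc3, 0xe2, 0xaf, 0xa7, 0x7a, 0xaf, 0xe2, 0xc3]

RES = [ 0xc3  0xe2  0xaf  0xa7  0x7a  0xaf  0xe2  0xc3 ]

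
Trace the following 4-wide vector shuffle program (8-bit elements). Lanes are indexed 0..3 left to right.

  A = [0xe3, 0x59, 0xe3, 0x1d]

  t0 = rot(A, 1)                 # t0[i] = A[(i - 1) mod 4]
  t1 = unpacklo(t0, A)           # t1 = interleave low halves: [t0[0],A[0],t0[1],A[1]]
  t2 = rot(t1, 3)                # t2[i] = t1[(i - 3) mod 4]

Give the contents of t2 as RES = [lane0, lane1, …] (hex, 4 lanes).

RES = [ 0xe3  0xe3  0x59  0x1d ]

t0 = [0x1d, 0xe3, 0x59, 0xe3]
t1 = [0x1d, 0xe3, 0xe3, 0x59]
t2 = [0xe3, 0xe3, 0x59, 0x1d]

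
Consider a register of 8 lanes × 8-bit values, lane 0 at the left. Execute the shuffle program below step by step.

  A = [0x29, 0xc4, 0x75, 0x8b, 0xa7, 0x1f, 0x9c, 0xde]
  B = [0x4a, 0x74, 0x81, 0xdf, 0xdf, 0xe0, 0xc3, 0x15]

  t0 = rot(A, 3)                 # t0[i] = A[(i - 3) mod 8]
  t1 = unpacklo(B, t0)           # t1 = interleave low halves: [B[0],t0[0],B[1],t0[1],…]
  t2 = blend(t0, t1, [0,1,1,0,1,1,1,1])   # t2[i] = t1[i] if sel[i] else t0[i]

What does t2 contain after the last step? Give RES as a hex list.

t0 = [0x1f, 0x9c, 0xde, 0x29, 0xc4, 0x75, 0x8b, 0xa7]
t1 = [0x4a, 0x1f, 0x74, 0x9c, 0x81, 0xde, 0xdf, 0x29]
t2 = [0x1f, 0x1f, 0x74, 0x29, 0x81, 0xde, 0xdf, 0x29]

RES = [0x1f, 0x1f, 0x74, 0x29, 0x81, 0xde, 0xdf, 0x29]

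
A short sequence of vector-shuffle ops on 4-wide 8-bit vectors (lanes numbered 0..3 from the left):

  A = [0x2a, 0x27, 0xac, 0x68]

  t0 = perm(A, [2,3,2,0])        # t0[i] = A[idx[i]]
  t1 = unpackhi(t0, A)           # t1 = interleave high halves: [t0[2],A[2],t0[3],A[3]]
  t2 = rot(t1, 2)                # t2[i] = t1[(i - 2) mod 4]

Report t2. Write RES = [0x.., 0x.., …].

  t0: ac 68 ac 2a
  t1: ac ac 2a 68
  t2: 2a 68 ac ac

RES = [ 0x2a  0x68  0xac  0xac ]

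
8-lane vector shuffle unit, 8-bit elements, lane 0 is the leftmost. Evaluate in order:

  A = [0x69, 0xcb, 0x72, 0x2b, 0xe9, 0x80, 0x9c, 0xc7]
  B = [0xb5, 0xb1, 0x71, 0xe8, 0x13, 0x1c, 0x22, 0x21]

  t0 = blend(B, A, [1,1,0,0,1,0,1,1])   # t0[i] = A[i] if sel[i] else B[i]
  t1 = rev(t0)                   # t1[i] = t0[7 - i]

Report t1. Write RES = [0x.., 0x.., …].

t0 = [0x69, 0xcb, 0x71, 0xe8, 0xe9, 0x1c, 0x9c, 0xc7]
t1 = [0xc7, 0x9c, 0x1c, 0xe9, 0xe8, 0x71, 0xcb, 0x69]

RES = [ 0xc7  0x9c  0x1c  0xe9  0xe8  0x71  0xcb  0x69 ]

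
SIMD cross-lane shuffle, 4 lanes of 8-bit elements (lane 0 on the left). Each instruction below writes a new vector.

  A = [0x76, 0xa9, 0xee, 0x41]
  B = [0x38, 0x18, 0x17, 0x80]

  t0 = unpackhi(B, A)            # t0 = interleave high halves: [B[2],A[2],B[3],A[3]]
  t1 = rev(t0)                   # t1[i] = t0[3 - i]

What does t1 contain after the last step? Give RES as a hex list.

RES = [ 0x41  0x80  0xee  0x17 ]

→ t0 |17|ee|80|41|
→ t1 |41|80|ee|17|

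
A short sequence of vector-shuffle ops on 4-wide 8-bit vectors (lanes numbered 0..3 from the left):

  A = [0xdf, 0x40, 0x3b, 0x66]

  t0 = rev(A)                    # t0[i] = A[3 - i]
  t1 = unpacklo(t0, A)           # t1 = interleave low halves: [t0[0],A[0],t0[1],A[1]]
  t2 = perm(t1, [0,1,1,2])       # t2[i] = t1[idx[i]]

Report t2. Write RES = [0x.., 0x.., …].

RES = [0x66, 0xdf, 0xdf, 0x3b]

  t0: 66 3b 40 df
  t1: 66 df 3b 40
  t2: 66 df df 3b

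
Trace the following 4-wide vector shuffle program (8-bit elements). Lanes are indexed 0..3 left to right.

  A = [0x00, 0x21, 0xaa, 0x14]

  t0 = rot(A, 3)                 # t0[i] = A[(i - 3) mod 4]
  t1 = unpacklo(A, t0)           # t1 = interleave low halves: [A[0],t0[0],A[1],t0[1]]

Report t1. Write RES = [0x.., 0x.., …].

t0 = [0x21, 0xaa, 0x14, 0x00]
t1 = [0x00, 0x21, 0x21, 0xaa]

RES = [0x00, 0x21, 0x21, 0xaa]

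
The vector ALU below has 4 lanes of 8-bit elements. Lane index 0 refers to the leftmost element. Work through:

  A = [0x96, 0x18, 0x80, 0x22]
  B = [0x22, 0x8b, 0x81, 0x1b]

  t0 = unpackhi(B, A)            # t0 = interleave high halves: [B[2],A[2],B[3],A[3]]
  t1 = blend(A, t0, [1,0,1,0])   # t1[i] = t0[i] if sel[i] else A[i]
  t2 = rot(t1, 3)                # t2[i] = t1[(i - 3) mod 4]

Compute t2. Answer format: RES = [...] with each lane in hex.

→ t0 |81|80|1b|22|
→ t1 |81|18|1b|22|
→ t2 |18|1b|22|81|

RES = [ 0x18  0x1b  0x22  0x81 ]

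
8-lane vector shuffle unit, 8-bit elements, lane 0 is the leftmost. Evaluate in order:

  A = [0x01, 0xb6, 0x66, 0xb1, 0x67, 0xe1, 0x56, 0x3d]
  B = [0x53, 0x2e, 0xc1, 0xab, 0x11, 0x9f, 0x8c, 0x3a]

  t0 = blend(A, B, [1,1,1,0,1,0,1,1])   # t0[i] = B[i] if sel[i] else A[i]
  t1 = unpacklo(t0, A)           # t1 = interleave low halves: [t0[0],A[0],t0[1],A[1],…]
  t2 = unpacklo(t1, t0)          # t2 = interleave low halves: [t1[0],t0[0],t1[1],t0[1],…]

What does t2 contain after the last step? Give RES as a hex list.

RES = [ 0x53  0x53  0x01  0x2e  0x2e  0xc1  0xb6  0xb1 ]

t0 = [0x53, 0x2e, 0xc1, 0xb1, 0x11, 0xe1, 0x8c, 0x3a]
t1 = [0x53, 0x01, 0x2e, 0xb6, 0xc1, 0x66, 0xb1, 0xb1]
t2 = [0x53, 0x53, 0x01, 0x2e, 0x2e, 0xc1, 0xb6, 0xb1]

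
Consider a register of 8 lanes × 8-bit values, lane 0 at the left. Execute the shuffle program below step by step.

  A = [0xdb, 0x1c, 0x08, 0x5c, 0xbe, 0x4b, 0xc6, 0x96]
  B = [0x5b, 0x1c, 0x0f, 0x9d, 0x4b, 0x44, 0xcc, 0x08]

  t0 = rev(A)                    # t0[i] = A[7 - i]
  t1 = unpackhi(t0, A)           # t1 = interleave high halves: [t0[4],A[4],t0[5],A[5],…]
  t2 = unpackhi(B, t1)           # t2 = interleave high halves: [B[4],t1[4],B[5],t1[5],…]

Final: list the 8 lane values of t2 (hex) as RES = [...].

t0 = [0x96, 0xc6, 0x4b, 0xbe, 0x5c, 0x08, 0x1c, 0xdb]
t1 = [0x5c, 0xbe, 0x08, 0x4b, 0x1c, 0xc6, 0xdb, 0x96]
t2 = [0x4b, 0x1c, 0x44, 0xc6, 0xcc, 0xdb, 0x08, 0x96]

RES = [0x4b, 0x1c, 0x44, 0xc6, 0xcc, 0xdb, 0x08, 0x96]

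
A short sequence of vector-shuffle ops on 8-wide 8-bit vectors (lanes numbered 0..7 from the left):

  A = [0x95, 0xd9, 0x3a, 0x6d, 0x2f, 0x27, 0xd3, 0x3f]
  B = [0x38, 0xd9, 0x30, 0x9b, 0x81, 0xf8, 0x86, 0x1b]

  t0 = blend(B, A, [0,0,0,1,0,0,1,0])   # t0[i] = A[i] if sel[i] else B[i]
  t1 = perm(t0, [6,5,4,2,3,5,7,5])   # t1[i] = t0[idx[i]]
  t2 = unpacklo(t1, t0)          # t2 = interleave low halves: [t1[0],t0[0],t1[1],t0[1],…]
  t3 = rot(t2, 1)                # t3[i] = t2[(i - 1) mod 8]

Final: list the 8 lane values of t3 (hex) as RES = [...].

t0 = [0x38, 0xd9, 0x30, 0x6d, 0x81, 0xf8, 0xd3, 0x1b]
t1 = [0xd3, 0xf8, 0x81, 0x30, 0x6d, 0xf8, 0x1b, 0xf8]
t2 = [0xd3, 0x38, 0xf8, 0xd9, 0x81, 0x30, 0x30, 0x6d]
t3 = [0x6d, 0xd3, 0x38, 0xf8, 0xd9, 0x81, 0x30, 0x30]

RES = [0x6d, 0xd3, 0x38, 0xf8, 0xd9, 0x81, 0x30, 0x30]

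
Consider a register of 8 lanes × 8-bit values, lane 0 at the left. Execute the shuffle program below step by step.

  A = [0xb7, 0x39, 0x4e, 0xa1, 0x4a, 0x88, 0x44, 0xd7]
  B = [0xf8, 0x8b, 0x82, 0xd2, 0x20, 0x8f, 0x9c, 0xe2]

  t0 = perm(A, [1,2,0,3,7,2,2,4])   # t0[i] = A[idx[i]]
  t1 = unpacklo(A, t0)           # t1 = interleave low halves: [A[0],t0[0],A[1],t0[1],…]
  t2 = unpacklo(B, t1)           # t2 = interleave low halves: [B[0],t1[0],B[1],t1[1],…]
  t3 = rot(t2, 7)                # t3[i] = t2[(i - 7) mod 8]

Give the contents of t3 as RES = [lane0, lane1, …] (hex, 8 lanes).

RES = [0xb7, 0x8b, 0x39, 0x82, 0x39, 0xd2, 0x4e, 0xf8]

  t0: 39 4e b7 a1 d7 4e 4e 4a
  t1: b7 39 39 4e 4e b7 a1 a1
  t2: f8 b7 8b 39 82 39 d2 4e
  t3: b7 8b 39 82 39 d2 4e f8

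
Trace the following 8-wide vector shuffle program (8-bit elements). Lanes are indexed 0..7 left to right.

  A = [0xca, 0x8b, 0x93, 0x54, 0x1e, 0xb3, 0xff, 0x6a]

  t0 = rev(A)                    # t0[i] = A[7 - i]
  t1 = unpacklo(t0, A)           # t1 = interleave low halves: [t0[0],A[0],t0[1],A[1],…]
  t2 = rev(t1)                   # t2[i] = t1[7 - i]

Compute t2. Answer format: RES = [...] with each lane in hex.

RES = [0x54, 0x1e, 0x93, 0xb3, 0x8b, 0xff, 0xca, 0x6a]

  t0: 6a ff b3 1e 54 93 8b ca
  t1: 6a ca ff 8b b3 93 1e 54
  t2: 54 1e 93 b3 8b ff ca 6a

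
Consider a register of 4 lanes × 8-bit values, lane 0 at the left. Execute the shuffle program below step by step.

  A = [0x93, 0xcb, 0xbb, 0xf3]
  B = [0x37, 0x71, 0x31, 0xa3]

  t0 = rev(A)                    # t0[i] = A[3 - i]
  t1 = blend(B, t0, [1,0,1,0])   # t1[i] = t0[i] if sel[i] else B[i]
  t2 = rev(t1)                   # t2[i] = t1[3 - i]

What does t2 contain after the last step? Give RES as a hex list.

→ t0 |f3|bb|cb|93|
→ t1 |f3|71|cb|a3|
→ t2 |a3|cb|71|f3|

RES = [0xa3, 0xcb, 0x71, 0xf3]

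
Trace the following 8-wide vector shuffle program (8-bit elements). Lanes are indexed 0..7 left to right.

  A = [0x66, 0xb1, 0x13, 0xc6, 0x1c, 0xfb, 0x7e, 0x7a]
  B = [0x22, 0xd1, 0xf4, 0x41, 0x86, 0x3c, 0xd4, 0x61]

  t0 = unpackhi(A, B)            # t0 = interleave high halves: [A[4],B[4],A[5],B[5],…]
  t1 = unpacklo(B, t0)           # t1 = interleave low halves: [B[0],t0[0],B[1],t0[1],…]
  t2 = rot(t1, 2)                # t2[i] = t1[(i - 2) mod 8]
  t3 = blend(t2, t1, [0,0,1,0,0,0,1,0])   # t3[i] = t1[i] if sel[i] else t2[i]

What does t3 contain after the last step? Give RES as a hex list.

→ t0 |1c|86|fb|3c|7e|d4|7a|61|
→ t1 |22|1c|d1|86|f4|fb|41|3c|
→ t2 |41|3c|22|1c|d1|86|f4|fb|
→ t3 |41|3c|d1|1c|d1|86|41|fb|

RES = [0x41, 0x3c, 0xd1, 0x1c, 0xd1, 0x86, 0x41, 0xfb]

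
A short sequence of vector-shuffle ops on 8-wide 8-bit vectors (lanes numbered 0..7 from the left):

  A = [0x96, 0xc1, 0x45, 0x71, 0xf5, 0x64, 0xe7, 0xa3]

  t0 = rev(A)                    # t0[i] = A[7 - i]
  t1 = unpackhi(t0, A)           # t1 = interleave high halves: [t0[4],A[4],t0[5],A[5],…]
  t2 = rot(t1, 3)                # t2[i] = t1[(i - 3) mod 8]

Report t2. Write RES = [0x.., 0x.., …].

  t0: a3 e7 64 f5 71 45 c1 96
  t1: 71 f5 45 64 c1 e7 96 a3
  t2: e7 96 a3 71 f5 45 64 c1

RES = [0xe7, 0x96, 0xa3, 0x71, 0xf5, 0x45, 0x64, 0xc1]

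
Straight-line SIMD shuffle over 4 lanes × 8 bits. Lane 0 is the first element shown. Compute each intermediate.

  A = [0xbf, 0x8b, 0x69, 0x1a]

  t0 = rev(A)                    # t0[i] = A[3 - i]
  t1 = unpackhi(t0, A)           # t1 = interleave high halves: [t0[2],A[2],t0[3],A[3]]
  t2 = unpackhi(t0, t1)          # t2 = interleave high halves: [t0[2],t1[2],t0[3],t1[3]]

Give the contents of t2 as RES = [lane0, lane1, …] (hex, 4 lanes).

RES = [0x8b, 0xbf, 0xbf, 0x1a]

→ t0 |1a|69|8b|bf|
→ t1 |8b|69|bf|1a|
→ t2 |8b|bf|bf|1a|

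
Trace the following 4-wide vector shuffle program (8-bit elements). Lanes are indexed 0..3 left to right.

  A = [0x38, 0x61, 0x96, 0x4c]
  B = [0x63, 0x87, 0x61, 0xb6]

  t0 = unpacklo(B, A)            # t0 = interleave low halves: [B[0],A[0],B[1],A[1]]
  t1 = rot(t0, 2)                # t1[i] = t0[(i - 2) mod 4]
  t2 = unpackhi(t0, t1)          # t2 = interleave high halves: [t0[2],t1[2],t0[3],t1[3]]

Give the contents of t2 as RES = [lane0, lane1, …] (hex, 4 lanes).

RES = [ 0x87  0x63  0x61  0x38 ]

→ t0 |63|38|87|61|
→ t1 |87|61|63|38|
→ t2 |87|63|61|38|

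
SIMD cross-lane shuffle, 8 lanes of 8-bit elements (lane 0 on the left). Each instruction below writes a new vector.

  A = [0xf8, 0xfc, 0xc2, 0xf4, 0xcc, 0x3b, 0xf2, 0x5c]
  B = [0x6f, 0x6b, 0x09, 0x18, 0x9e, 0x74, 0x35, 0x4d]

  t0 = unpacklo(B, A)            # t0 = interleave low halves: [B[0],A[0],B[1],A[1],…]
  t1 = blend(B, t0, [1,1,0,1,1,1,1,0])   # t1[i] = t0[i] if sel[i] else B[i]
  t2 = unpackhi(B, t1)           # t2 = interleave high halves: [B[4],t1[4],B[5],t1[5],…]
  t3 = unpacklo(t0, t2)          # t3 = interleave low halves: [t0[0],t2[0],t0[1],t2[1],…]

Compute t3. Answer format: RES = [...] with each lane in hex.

RES = [0x6f, 0x9e, 0xf8, 0x09, 0x6b, 0x74, 0xfc, 0xc2]

t0 = [0x6f, 0xf8, 0x6b, 0xfc, 0x09, 0xc2, 0x18, 0xf4]
t1 = [0x6f, 0xf8, 0x09, 0xfc, 0x09, 0xc2, 0x18, 0x4d]
t2 = [0x9e, 0x09, 0x74, 0xc2, 0x35, 0x18, 0x4d, 0x4d]
t3 = [0x6f, 0x9e, 0xf8, 0x09, 0x6b, 0x74, 0xfc, 0xc2]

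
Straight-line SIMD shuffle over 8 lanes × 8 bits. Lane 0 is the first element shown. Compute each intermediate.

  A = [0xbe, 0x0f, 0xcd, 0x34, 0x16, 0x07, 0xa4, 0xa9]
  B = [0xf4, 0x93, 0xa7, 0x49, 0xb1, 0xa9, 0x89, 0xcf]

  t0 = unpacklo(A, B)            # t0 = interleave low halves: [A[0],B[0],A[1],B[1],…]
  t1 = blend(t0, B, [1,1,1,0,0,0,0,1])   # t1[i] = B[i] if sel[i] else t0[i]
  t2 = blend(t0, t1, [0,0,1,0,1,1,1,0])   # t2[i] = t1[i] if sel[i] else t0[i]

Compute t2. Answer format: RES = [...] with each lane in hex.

RES = [0xbe, 0xf4, 0xa7, 0x93, 0xcd, 0xa7, 0x34, 0x49]

  t0: be f4 0f 93 cd a7 34 49
  t1: f4 93 a7 93 cd a7 34 cf
  t2: be f4 a7 93 cd a7 34 49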